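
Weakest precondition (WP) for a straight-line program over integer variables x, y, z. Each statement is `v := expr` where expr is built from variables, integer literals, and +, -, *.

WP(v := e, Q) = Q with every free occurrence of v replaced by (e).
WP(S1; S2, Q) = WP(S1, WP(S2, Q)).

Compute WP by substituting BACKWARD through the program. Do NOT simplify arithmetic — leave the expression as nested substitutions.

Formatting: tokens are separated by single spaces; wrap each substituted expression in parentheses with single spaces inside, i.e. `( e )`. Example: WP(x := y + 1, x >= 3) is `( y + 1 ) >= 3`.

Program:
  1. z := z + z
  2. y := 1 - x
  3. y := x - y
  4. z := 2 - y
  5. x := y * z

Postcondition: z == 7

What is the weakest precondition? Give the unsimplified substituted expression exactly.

Answer: ( 2 - ( x - ( 1 - x ) ) ) == 7

Derivation:
post: z == 7
stmt 5: x := y * z  -- replace 0 occurrence(s) of x with (y * z)
  => z == 7
stmt 4: z := 2 - y  -- replace 1 occurrence(s) of z with (2 - y)
  => ( 2 - y ) == 7
stmt 3: y := x - y  -- replace 1 occurrence(s) of y with (x - y)
  => ( 2 - ( x - y ) ) == 7
stmt 2: y := 1 - x  -- replace 1 occurrence(s) of y with (1 - x)
  => ( 2 - ( x - ( 1 - x ) ) ) == 7
stmt 1: z := z + z  -- replace 0 occurrence(s) of z with (z + z)
  => ( 2 - ( x - ( 1 - x ) ) ) == 7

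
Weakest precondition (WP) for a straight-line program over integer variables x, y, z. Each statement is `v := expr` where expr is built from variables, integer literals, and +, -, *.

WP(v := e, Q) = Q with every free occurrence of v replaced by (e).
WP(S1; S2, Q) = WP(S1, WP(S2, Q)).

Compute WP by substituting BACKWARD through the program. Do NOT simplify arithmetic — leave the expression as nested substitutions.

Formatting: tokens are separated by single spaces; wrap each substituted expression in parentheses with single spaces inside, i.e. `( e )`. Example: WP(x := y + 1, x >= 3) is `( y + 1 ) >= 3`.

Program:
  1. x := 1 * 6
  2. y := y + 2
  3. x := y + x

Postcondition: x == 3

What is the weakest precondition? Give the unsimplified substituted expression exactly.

post: x == 3
stmt 3: x := y + x  -- replace 1 occurrence(s) of x with (y + x)
  => ( y + x ) == 3
stmt 2: y := y + 2  -- replace 1 occurrence(s) of y with (y + 2)
  => ( ( y + 2 ) + x ) == 3
stmt 1: x := 1 * 6  -- replace 1 occurrence(s) of x with (1 * 6)
  => ( ( y + 2 ) + ( 1 * 6 ) ) == 3

Answer: ( ( y + 2 ) + ( 1 * 6 ) ) == 3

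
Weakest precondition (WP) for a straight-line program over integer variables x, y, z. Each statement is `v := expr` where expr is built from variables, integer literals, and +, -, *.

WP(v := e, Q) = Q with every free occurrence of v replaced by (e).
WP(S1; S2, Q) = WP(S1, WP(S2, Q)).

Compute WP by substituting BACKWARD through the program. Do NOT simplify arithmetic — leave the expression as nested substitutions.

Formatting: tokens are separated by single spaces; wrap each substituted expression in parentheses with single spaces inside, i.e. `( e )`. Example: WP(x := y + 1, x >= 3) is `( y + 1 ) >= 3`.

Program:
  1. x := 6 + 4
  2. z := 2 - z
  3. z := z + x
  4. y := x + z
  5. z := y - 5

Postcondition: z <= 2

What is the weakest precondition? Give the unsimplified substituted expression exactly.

post: z <= 2
stmt 5: z := y - 5  -- replace 1 occurrence(s) of z with (y - 5)
  => ( y - 5 ) <= 2
stmt 4: y := x + z  -- replace 1 occurrence(s) of y with (x + z)
  => ( ( x + z ) - 5 ) <= 2
stmt 3: z := z + x  -- replace 1 occurrence(s) of z with (z + x)
  => ( ( x + ( z + x ) ) - 5 ) <= 2
stmt 2: z := 2 - z  -- replace 1 occurrence(s) of z with (2 - z)
  => ( ( x + ( ( 2 - z ) + x ) ) - 5 ) <= 2
stmt 1: x := 6 + 4  -- replace 2 occurrence(s) of x with (6 + 4)
  => ( ( ( 6 + 4 ) + ( ( 2 - z ) + ( 6 + 4 ) ) ) - 5 ) <= 2

Answer: ( ( ( 6 + 4 ) + ( ( 2 - z ) + ( 6 + 4 ) ) ) - 5 ) <= 2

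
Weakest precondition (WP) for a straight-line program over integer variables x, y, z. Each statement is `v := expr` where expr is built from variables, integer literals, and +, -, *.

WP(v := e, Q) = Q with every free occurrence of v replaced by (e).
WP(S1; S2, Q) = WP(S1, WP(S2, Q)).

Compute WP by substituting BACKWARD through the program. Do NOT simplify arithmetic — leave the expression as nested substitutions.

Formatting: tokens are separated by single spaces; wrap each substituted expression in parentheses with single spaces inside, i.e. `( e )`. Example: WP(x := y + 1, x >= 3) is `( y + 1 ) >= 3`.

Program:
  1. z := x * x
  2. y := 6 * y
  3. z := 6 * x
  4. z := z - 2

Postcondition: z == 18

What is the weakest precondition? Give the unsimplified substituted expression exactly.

post: z == 18
stmt 4: z := z - 2  -- replace 1 occurrence(s) of z with (z - 2)
  => ( z - 2 ) == 18
stmt 3: z := 6 * x  -- replace 1 occurrence(s) of z with (6 * x)
  => ( ( 6 * x ) - 2 ) == 18
stmt 2: y := 6 * y  -- replace 0 occurrence(s) of y with (6 * y)
  => ( ( 6 * x ) - 2 ) == 18
stmt 1: z := x * x  -- replace 0 occurrence(s) of z with (x * x)
  => ( ( 6 * x ) - 2 ) == 18

Answer: ( ( 6 * x ) - 2 ) == 18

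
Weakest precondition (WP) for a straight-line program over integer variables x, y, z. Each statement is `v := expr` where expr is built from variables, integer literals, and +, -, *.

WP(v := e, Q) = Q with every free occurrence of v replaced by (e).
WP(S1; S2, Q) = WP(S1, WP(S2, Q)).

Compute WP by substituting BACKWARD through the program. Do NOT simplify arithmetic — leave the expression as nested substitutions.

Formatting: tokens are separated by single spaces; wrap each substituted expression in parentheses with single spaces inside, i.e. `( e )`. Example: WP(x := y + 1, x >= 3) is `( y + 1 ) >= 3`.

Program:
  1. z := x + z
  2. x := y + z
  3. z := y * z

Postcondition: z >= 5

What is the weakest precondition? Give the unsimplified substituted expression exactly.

post: z >= 5
stmt 3: z := y * z  -- replace 1 occurrence(s) of z with (y * z)
  => ( y * z ) >= 5
stmt 2: x := y + z  -- replace 0 occurrence(s) of x with (y + z)
  => ( y * z ) >= 5
stmt 1: z := x + z  -- replace 1 occurrence(s) of z with (x + z)
  => ( y * ( x + z ) ) >= 5

Answer: ( y * ( x + z ) ) >= 5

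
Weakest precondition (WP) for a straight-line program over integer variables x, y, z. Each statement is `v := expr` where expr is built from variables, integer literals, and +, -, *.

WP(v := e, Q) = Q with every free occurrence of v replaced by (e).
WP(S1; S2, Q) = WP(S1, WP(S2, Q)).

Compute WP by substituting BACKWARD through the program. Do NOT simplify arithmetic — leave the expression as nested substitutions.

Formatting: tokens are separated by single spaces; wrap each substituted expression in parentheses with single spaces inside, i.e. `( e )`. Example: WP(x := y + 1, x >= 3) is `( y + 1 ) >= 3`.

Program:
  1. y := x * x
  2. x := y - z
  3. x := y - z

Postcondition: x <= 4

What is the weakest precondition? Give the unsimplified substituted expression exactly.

post: x <= 4
stmt 3: x := y - z  -- replace 1 occurrence(s) of x with (y - z)
  => ( y - z ) <= 4
stmt 2: x := y - z  -- replace 0 occurrence(s) of x with (y - z)
  => ( y - z ) <= 4
stmt 1: y := x * x  -- replace 1 occurrence(s) of y with (x * x)
  => ( ( x * x ) - z ) <= 4

Answer: ( ( x * x ) - z ) <= 4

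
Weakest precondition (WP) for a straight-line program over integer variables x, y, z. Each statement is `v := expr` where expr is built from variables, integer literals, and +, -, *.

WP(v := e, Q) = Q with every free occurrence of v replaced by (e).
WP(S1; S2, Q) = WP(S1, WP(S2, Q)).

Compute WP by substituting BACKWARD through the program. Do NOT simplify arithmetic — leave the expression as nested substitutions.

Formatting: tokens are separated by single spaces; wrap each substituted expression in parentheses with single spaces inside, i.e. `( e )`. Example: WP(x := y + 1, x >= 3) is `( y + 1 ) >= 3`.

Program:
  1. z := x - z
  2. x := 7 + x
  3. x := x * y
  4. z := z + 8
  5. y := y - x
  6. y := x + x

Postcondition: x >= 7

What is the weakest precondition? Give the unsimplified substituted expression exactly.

post: x >= 7
stmt 6: y := x + x  -- replace 0 occurrence(s) of y with (x + x)
  => x >= 7
stmt 5: y := y - x  -- replace 0 occurrence(s) of y with (y - x)
  => x >= 7
stmt 4: z := z + 8  -- replace 0 occurrence(s) of z with (z + 8)
  => x >= 7
stmt 3: x := x * y  -- replace 1 occurrence(s) of x with (x * y)
  => ( x * y ) >= 7
stmt 2: x := 7 + x  -- replace 1 occurrence(s) of x with (7 + x)
  => ( ( 7 + x ) * y ) >= 7
stmt 1: z := x - z  -- replace 0 occurrence(s) of z with (x - z)
  => ( ( 7 + x ) * y ) >= 7

Answer: ( ( 7 + x ) * y ) >= 7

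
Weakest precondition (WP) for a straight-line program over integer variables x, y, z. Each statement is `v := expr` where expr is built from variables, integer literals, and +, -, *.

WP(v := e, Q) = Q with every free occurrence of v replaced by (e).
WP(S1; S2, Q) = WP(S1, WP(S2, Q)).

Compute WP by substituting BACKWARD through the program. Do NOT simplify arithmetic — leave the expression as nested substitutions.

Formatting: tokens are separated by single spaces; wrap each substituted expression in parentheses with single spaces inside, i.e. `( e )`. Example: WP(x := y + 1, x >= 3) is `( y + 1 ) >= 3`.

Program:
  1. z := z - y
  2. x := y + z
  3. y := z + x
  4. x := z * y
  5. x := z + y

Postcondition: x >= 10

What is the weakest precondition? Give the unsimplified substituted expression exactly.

post: x >= 10
stmt 5: x := z + y  -- replace 1 occurrence(s) of x with (z + y)
  => ( z + y ) >= 10
stmt 4: x := z * y  -- replace 0 occurrence(s) of x with (z * y)
  => ( z + y ) >= 10
stmt 3: y := z + x  -- replace 1 occurrence(s) of y with (z + x)
  => ( z + ( z + x ) ) >= 10
stmt 2: x := y + z  -- replace 1 occurrence(s) of x with (y + z)
  => ( z + ( z + ( y + z ) ) ) >= 10
stmt 1: z := z - y  -- replace 3 occurrence(s) of z with (z - y)
  => ( ( z - y ) + ( ( z - y ) + ( y + ( z - y ) ) ) ) >= 10

Answer: ( ( z - y ) + ( ( z - y ) + ( y + ( z - y ) ) ) ) >= 10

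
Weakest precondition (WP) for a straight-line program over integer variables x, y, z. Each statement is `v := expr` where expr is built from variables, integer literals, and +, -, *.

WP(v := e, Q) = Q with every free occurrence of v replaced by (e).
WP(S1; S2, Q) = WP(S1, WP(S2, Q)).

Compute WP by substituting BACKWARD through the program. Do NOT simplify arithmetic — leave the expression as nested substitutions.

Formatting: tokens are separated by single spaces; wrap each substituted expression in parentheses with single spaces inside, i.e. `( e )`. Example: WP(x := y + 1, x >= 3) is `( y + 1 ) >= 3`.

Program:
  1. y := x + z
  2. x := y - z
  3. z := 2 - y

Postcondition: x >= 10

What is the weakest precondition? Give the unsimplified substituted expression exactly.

post: x >= 10
stmt 3: z := 2 - y  -- replace 0 occurrence(s) of z with (2 - y)
  => x >= 10
stmt 2: x := y - z  -- replace 1 occurrence(s) of x with (y - z)
  => ( y - z ) >= 10
stmt 1: y := x + z  -- replace 1 occurrence(s) of y with (x + z)
  => ( ( x + z ) - z ) >= 10

Answer: ( ( x + z ) - z ) >= 10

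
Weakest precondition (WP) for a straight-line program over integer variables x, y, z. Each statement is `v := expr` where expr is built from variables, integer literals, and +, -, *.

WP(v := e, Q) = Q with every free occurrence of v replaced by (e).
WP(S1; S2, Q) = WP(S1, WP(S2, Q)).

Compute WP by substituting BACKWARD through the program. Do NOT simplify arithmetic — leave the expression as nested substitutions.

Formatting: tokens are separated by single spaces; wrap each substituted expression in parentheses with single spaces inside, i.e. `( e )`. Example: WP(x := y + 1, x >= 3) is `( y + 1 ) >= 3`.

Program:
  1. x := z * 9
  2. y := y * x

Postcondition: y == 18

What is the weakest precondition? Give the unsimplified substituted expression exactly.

post: y == 18
stmt 2: y := y * x  -- replace 1 occurrence(s) of y with (y * x)
  => ( y * x ) == 18
stmt 1: x := z * 9  -- replace 1 occurrence(s) of x with (z * 9)
  => ( y * ( z * 9 ) ) == 18

Answer: ( y * ( z * 9 ) ) == 18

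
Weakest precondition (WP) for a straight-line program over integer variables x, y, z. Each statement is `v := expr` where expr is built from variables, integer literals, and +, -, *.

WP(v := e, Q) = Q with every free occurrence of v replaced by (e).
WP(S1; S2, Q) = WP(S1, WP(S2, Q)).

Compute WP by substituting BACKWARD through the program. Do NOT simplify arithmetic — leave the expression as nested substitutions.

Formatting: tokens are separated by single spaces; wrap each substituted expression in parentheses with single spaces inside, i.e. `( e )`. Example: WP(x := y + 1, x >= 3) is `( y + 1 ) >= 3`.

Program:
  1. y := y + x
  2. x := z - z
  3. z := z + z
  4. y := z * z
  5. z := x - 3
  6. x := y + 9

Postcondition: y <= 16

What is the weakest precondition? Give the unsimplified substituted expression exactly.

post: y <= 16
stmt 6: x := y + 9  -- replace 0 occurrence(s) of x with (y + 9)
  => y <= 16
stmt 5: z := x - 3  -- replace 0 occurrence(s) of z with (x - 3)
  => y <= 16
stmt 4: y := z * z  -- replace 1 occurrence(s) of y with (z * z)
  => ( z * z ) <= 16
stmt 3: z := z + z  -- replace 2 occurrence(s) of z with (z + z)
  => ( ( z + z ) * ( z + z ) ) <= 16
stmt 2: x := z - z  -- replace 0 occurrence(s) of x with (z - z)
  => ( ( z + z ) * ( z + z ) ) <= 16
stmt 1: y := y + x  -- replace 0 occurrence(s) of y with (y + x)
  => ( ( z + z ) * ( z + z ) ) <= 16

Answer: ( ( z + z ) * ( z + z ) ) <= 16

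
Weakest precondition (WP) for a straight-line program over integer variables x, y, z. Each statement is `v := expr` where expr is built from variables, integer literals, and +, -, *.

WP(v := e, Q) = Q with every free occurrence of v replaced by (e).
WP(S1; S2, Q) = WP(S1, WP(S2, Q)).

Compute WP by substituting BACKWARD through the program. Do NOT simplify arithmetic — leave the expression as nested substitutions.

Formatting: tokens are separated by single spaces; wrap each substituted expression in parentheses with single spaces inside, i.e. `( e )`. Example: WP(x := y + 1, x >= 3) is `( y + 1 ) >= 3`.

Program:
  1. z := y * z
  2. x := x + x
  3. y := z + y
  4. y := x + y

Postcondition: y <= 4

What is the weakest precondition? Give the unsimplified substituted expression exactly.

Answer: ( ( x + x ) + ( ( y * z ) + y ) ) <= 4

Derivation:
post: y <= 4
stmt 4: y := x + y  -- replace 1 occurrence(s) of y with (x + y)
  => ( x + y ) <= 4
stmt 3: y := z + y  -- replace 1 occurrence(s) of y with (z + y)
  => ( x + ( z + y ) ) <= 4
stmt 2: x := x + x  -- replace 1 occurrence(s) of x with (x + x)
  => ( ( x + x ) + ( z + y ) ) <= 4
stmt 1: z := y * z  -- replace 1 occurrence(s) of z with (y * z)
  => ( ( x + x ) + ( ( y * z ) + y ) ) <= 4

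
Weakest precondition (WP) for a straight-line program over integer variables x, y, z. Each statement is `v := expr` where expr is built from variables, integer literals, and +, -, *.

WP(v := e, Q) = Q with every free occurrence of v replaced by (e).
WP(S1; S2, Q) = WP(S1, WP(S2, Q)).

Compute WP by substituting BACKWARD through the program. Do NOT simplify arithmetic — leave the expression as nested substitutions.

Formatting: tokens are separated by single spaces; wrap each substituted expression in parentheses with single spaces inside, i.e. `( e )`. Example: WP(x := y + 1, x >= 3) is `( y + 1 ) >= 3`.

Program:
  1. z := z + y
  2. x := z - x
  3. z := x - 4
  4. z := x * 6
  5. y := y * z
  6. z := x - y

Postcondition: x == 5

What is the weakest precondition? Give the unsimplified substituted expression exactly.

Answer: ( ( z + y ) - x ) == 5

Derivation:
post: x == 5
stmt 6: z := x - y  -- replace 0 occurrence(s) of z with (x - y)
  => x == 5
stmt 5: y := y * z  -- replace 0 occurrence(s) of y with (y * z)
  => x == 5
stmt 4: z := x * 6  -- replace 0 occurrence(s) of z with (x * 6)
  => x == 5
stmt 3: z := x - 4  -- replace 0 occurrence(s) of z with (x - 4)
  => x == 5
stmt 2: x := z - x  -- replace 1 occurrence(s) of x with (z - x)
  => ( z - x ) == 5
stmt 1: z := z + y  -- replace 1 occurrence(s) of z with (z + y)
  => ( ( z + y ) - x ) == 5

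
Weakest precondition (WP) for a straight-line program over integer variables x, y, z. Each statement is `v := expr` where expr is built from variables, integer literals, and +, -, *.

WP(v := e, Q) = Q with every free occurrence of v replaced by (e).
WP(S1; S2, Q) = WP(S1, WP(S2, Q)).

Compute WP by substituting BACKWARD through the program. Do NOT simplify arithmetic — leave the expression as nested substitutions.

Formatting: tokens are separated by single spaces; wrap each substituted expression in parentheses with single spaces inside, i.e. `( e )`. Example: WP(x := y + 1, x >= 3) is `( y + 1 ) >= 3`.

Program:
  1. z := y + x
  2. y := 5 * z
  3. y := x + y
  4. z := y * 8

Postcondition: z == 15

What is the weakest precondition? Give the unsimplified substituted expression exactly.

Answer: ( ( x + ( 5 * ( y + x ) ) ) * 8 ) == 15

Derivation:
post: z == 15
stmt 4: z := y * 8  -- replace 1 occurrence(s) of z with (y * 8)
  => ( y * 8 ) == 15
stmt 3: y := x + y  -- replace 1 occurrence(s) of y with (x + y)
  => ( ( x + y ) * 8 ) == 15
stmt 2: y := 5 * z  -- replace 1 occurrence(s) of y with (5 * z)
  => ( ( x + ( 5 * z ) ) * 8 ) == 15
stmt 1: z := y + x  -- replace 1 occurrence(s) of z with (y + x)
  => ( ( x + ( 5 * ( y + x ) ) ) * 8 ) == 15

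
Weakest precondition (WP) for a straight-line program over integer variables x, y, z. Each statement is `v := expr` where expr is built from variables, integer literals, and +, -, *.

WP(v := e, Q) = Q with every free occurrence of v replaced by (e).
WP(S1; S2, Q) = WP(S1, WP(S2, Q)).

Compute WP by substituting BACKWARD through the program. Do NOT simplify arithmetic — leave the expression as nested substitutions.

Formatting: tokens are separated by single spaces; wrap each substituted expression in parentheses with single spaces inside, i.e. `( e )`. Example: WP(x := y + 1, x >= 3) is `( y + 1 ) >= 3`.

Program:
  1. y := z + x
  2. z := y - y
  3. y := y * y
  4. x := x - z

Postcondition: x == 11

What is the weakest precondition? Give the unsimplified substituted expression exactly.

Answer: ( x - ( ( z + x ) - ( z + x ) ) ) == 11

Derivation:
post: x == 11
stmt 4: x := x - z  -- replace 1 occurrence(s) of x with (x - z)
  => ( x - z ) == 11
stmt 3: y := y * y  -- replace 0 occurrence(s) of y with (y * y)
  => ( x - z ) == 11
stmt 2: z := y - y  -- replace 1 occurrence(s) of z with (y - y)
  => ( x - ( y - y ) ) == 11
stmt 1: y := z + x  -- replace 2 occurrence(s) of y with (z + x)
  => ( x - ( ( z + x ) - ( z + x ) ) ) == 11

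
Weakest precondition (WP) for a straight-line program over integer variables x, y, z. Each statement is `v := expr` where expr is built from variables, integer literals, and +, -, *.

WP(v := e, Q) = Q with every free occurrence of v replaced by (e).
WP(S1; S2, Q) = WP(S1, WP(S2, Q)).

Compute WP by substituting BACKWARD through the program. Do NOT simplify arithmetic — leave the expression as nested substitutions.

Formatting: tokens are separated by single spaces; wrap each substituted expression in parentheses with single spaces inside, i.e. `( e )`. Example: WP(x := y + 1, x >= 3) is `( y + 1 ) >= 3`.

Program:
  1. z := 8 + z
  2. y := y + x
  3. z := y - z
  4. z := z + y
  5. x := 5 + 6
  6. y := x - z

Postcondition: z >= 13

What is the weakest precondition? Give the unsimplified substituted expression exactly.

post: z >= 13
stmt 6: y := x - z  -- replace 0 occurrence(s) of y with (x - z)
  => z >= 13
stmt 5: x := 5 + 6  -- replace 0 occurrence(s) of x with (5 + 6)
  => z >= 13
stmt 4: z := z + y  -- replace 1 occurrence(s) of z with (z + y)
  => ( z + y ) >= 13
stmt 3: z := y - z  -- replace 1 occurrence(s) of z with (y - z)
  => ( ( y - z ) + y ) >= 13
stmt 2: y := y + x  -- replace 2 occurrence(s) of y with (y + x)
  => ( ( ( y + x ) - z ) + ( y + x ) ) >= 13
stmt 1: z := 8 + z  -- replace 1 occurrence(s) of z with (8 + z)
  => ( ( ( y + x ) - ( 8 + z ) ) + ( y + x ) ) >= 13

Answer: ( ( ( y + x ) - ( 8 + z ) ) + ( y + x ) ) >= 13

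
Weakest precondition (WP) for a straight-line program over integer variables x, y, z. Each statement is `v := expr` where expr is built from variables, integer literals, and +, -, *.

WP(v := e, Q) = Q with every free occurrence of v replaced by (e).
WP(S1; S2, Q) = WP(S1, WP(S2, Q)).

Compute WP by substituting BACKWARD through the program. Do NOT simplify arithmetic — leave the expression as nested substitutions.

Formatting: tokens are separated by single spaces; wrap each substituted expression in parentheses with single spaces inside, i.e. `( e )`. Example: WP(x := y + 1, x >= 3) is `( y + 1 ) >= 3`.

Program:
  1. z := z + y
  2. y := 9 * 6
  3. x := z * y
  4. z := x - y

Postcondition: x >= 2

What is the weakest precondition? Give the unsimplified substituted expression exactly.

Answer: ( ( z + y ) * ( 9 * 6 ) ) >= 2

Derivation:
post: x >= 2
stmt 4: z := x - y  -- replace 0 occurrence(s) of z with (x - y)
  => x >= 2
stmt 3: x := z * y  -- replace 1 occurrence(s) of x with (z * y)
  => ( z * y ) >= 2
stmt 2: y := 9 * 6  -- replace 1 occurrence(s) of y with (9 * 6)
  => ( z * ( 9 * 6 ) ) >= 2
stmt 1: z := z + y  -- replace 1 occurrence(s) of z with (z + y)
  => ( ( z + y ) * ( 9 * 6 ) ) >= 2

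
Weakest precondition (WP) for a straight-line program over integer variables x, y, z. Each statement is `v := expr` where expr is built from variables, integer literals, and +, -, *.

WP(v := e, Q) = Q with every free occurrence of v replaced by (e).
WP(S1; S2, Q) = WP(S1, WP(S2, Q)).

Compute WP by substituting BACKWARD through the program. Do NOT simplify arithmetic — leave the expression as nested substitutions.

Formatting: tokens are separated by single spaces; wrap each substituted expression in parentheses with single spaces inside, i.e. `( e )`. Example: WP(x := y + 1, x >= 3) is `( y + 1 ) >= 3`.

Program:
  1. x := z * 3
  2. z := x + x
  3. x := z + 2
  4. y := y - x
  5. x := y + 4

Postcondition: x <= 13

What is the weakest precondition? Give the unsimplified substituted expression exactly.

Answer: ( ( y - ( ( ( z * 3 ) + ( z * 3 ) ) + 2 ) ) + 4 ) <= 13

Derivation:
post: x <= 13
stmt 5: x := y + 4  -- replace 1 occurrence(s) of x with (y + 4)
  => ( y + 4 ) <= 13
stmt 4: y := y - x  -- replace 1 occurrence(s) of y with (y - x)
  => ( ( y - x ) + 4 ) <= 13
stmt 3: x := z + 2  -- replace 1 occurrence(s) of x with (z + 2)
  => ( ( y - ( z + 2 ) ) + 4 ) <= 13
stmt 2: z := x + x  -- replace 1 occurrence(s) of z with (x + x)
  => ( ( y - ( ( x + x ) + 2 ) ) + 4 ) <= 13
stmt 1: x := z * 3  -- replace 2 occurrence(s) of x with (z * 3)
  => ( ( y - ( ( ( z * 3 ) + ( z * 3 ) ) + 2 ) ) + 4 ) <= 13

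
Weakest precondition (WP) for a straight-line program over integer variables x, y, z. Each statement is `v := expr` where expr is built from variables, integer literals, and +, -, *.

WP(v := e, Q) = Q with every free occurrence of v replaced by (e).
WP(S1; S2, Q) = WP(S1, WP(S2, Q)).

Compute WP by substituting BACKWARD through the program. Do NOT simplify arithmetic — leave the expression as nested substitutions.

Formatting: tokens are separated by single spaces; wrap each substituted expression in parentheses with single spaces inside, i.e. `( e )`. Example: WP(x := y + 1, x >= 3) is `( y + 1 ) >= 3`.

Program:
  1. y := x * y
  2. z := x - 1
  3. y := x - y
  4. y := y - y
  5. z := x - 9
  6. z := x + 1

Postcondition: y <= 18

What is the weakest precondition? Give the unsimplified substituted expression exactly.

Answer: ( ( x - ( x * y ) ) - ( x - ( x * y ) ) ) <= 18

Derivation:
post: y <= 18
stmt 6: z := x + 1  -- replace 0 occurrence(s) of z with (x + 1)
  => y <= 18
stmt 5: z := x - 9  -- replace 0 occurrence(s) of z with (x - 9)
  => y <= 18
stmt 4: y := y - y  -- replace 1 occurrence(s) of y with (y - y)
  => ( y - y ) <= 18
stmt 3: y := x - y  -- replace 2 occurrence(s) of y with (x - y)
  => ( ( x - y ) - ( x - y ) ) <= 18
stmt 2: z := x - 1  -- replace 0 occurrence(s) of z with (x - 1)
  => ( ( x - y ) - ( x - y ) ) <= 18
stmt 1: y := x * y  -- replace 2 occurrence(s) of y with (x * y)
  => ( ( x - ( x * y ) ) - ( x - ( x * y ) ) ) <= 18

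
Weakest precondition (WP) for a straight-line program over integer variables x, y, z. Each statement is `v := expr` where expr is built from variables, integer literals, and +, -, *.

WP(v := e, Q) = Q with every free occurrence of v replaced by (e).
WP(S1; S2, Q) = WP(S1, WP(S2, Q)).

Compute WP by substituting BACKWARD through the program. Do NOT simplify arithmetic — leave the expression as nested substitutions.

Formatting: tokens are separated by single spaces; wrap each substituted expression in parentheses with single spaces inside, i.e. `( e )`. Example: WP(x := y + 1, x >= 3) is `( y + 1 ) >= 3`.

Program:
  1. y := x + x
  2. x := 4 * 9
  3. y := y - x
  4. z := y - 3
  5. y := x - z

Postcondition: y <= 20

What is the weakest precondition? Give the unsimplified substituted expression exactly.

Answer: ( ( 4 * 9 ) - ( ( ( x + x ) - ( 4 * 9 ) ) - 3 ) ) <= 20

Derivation:
post: y <= 20
stmt 5: y := x - z  -- replace 1 occurrence(s) of y with (x - z)
  => ( x - z ) <= 20
stmt 4: z := y - 3  -- replace 1 occurrence(s) of z with (y - 3)
  => ( x - ( y - 3 ) ) <= 20
stmt 3: y := y - x  -- replace 1 occurrence(s) of y with (y - x)
  => ( x - ( ( y - x ) - 3 ) ) <= 20
stmt 2: x := 4 * 9  -- replace 2 occurrence(s) of x with (4 * 9)
  => ( ( 4 * 9 ) - ( ( y - ( 4 * 9 ) ) - 3 ) ) <= 20
stmt 1: y := x + x  -- replace 1 occurrence(s) of y with (x + x)
  => ( ( 4 * 9 ) - ( ( ( x + x ) - ( 4 * 9 ) ) - 3 ) ) <= 20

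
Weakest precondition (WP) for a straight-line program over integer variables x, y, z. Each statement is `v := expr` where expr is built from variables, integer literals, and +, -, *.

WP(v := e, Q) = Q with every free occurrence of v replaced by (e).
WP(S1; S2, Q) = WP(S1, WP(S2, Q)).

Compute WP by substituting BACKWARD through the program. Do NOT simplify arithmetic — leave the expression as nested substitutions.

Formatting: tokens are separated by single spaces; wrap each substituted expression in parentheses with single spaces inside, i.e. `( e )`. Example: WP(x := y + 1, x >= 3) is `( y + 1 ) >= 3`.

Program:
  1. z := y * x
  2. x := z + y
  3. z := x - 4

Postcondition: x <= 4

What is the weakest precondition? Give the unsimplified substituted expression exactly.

Answer: ( ( y * x ) + y ) <= 4

Derivation:
post: x <= 4
stmt 3: z := x - 4  -- replace 0 occurrence(s) of z with (x - 4)
  => x <= 4
stmt 2: x := z + y  -- replace 1 occurrence(s) of x with (z + y)
  => ( z + y ) <= 4
stmt 1: z := y * x  -- replace 1 occurrence(s) of z with (y * x)
  => ( ( y * x ) + y ) <= 4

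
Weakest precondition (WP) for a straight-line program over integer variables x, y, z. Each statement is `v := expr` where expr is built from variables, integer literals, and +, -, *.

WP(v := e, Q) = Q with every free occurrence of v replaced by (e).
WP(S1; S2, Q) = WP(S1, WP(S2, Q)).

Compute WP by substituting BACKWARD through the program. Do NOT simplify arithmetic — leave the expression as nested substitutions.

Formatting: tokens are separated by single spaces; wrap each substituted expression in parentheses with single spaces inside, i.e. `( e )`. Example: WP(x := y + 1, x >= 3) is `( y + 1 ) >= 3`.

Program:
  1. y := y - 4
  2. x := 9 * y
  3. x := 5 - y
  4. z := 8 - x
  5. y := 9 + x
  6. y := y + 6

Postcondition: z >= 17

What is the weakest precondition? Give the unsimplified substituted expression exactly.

post: z >= 17
stmt 6: y := y + 6  -- replace 0 occurrence(s) of y with (y + 6)
  => z >= 17
stmt 5: y := 9 + x  -- replace 0 occurrence(s) of y with (9 + x)
  => z >= 17
stmt 4: z := 8 - x  -- replace 1 occurrence(s) of z with (8 - x)
  => ( 8 - x ) >= 17
stmt 3: x := 5 - y  -- replace 1 occurrence(s) of x with (5 - y)
  => ( 8 - ( 5 - y ) ) >= 17
stmt 2: x := 9 * y  -- replace 0 occurrence(s) of x with (9 * y)
  => ( 8 - ( 5 - y ) ) >= 17
stmt 1: y := y - 4  -- replace 1 occurrence(s) of y with (y - 4)
  => ( 8 - ( 5 - ( y - 4 ) ) ) >= 17

Answer: ( 8 - ( 5 - ( y - 4 ) ) ) >= 17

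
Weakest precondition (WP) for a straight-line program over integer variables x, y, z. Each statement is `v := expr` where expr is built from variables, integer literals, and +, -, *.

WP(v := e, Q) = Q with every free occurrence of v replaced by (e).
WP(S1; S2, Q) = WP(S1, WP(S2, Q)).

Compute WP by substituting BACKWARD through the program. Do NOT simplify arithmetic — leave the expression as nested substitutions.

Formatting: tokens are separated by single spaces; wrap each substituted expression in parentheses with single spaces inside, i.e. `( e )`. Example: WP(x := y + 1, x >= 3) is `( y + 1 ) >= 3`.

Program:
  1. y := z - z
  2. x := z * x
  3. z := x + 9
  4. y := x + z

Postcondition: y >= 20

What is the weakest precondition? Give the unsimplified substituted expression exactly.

post: y >= 20
stmt 4: y := x + z  -- replace 1 occurrence(s) of y with (x + z)
  => ( x + z ) >= 20
stmt 3: z := x + 9  -- replace 1 occurrence(s) of z with (x + 9)
  => ( x + ( x + 9 ) ) >= 20
stmt 2: x := z * x  -- replace 2 occurrence(s) of x with (z * x)
  => ( ( z * x ) + ( ( z * x ) + 9 ) ) >= 20
stmt 1: y := z - z  -- replace 0 occurrence(s) of y with (z - z)
  => ( ( z * x ) + ( ( z * x ) + 9 ) ) >= 20

Answer: ( ( z * x ) + ( ( z * x ) + 9 ) ) >= 20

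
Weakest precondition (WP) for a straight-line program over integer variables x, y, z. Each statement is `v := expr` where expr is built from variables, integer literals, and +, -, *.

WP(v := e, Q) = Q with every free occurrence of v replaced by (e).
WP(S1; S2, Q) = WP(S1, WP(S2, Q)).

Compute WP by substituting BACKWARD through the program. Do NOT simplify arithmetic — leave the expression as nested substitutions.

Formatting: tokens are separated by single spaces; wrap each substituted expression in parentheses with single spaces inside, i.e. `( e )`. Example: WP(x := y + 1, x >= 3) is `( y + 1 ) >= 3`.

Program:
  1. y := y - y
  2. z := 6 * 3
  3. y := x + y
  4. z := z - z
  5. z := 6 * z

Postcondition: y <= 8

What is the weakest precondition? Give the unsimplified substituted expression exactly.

Answer: ( x + ( y - y ) ) <= 8

Derivation:
post: y <= 8
stmt 5: z := 6 * z  -- replace 0 occurrence(s) of z with (6 * z)
  => y <= 8
stmt 4: z := z - z  -- replace 0 occurrence(s) of z with (z - z)
  => y <= 8
stmt 3: y := x + y  -- replace 1 occurrence(s) of y with (x + y)
  => ( x + y ) <= 8
stmt 2: z := 6 * 3  -- replace 0 occurrence(s) of z with (6 * 3)
  => ( x + y ) <= 8
stmt 1: y := y - y  -- replace 1 occurrence(s) of y with (y - y)
  => ( x + ( y - y ) ) <= 8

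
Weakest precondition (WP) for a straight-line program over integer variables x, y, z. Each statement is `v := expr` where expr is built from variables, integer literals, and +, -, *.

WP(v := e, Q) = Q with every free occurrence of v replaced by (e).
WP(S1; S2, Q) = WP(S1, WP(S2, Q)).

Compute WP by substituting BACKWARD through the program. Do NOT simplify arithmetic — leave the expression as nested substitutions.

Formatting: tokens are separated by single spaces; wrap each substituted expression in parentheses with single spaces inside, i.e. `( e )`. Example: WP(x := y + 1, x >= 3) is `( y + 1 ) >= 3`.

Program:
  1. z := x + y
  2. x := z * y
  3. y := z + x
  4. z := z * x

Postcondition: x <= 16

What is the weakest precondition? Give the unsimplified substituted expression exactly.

post: x <= 16
stmt 4: z := z * x  -- replace 0 occurrence(s) of z with (z * x)
  => x <= 16
stmt 3: y := z + x  -- replace 0 occurrence(s) of y with (z + x)
  => x <= 16
stmt 2: x := z * y  -- replace 1 occurrence(s) of x with (z * y)
  => ( z * y ) <= 16
stmt 1: z := x + y  -- replace 1 occurrence(s) of z with (x + y)
  => ( ( x + y ) * y ) <= 16

Answer: ( ( x + y ) * y ) <= 16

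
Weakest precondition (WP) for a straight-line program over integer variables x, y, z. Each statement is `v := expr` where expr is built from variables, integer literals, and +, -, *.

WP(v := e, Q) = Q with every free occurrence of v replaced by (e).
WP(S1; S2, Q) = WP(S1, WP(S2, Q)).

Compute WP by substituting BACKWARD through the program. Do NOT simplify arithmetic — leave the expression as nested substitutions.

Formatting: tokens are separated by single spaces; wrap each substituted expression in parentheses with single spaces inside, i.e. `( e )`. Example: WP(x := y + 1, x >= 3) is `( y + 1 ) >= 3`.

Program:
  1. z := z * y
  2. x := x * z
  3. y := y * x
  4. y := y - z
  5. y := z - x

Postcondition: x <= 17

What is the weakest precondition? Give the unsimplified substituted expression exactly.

Answer: ( x * ( z * y ) ) <= 17

Derivation:
post: x <= 17
stmt 5: y := z - x  -- replace 0 occurrence(s) of y with (z - x)
  => x <= 17
stmt 4: y := y - z  -- replace 0 occurrence(s) of y with (y - z)
  => x <= 17
stmt 3: y := y * x  -- replace 0 occurrence(s) of y with (y * x)
  => x <= 17
stmt 2: x := x * z  -- replace 1 occurrence(s) of x with (x * z)
  => ( x * z ) <= 17
stmt 1: z := z * y  -- replace 1 occurrence(s) of z with (z * y)
  => ( x * ( z * y ) ) <= 17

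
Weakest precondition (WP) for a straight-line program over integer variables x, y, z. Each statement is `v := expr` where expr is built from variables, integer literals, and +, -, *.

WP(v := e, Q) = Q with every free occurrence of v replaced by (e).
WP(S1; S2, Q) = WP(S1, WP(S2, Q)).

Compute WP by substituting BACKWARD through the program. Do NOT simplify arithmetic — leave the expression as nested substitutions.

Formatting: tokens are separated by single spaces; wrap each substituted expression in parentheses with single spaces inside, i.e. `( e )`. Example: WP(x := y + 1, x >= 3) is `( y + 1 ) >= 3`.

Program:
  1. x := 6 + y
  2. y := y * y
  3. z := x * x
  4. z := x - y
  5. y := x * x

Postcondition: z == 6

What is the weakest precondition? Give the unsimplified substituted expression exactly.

post: z == 6
stmt 5: y := x * x  -- replace 0 occurrence(s) of y with (x * x)
  => z == 6
stmt 4: z := x - y  -- replace 1 occurrence(s) of z with (x - y)
  => ( x - y ) == 6
stmt 3: z := x * x  -- replace 0 occurrence(s) of z with (x * x)
  => ( x - y ) == 6
stmt 2: y := y * y  -- replace 1 occurrence(s) of y with (y * y)
  => ( x - ( y * y ) ) == 6
stmt 1: x := 6 + y  -- replace 1 occurrence(s) of x with (6 + y)
  => ( ( 6 + y ) - ( y * y ) ) == 6

Answer: ( ( 6 + y ) - ( y * y ) ) == 6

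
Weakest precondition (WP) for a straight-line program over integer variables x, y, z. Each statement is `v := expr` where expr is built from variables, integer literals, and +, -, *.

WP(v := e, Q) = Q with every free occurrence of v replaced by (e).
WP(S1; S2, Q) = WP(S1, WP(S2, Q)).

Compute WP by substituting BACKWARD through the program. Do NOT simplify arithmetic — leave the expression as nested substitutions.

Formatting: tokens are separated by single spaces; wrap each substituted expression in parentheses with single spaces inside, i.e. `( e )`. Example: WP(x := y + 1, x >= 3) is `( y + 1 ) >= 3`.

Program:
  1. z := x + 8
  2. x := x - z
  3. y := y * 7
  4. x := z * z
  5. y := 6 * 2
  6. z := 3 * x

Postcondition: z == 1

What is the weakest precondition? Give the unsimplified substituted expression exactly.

Answer: ( 3 * ( ( x + 8 ) * ( x + 8 ) ) ) == 1

Derivation:
post: z == 1
stmt 6: z := 3 * x  -- replace 1 occurrence(s) of z with (3 * x)
  => ( 3 * x ) == 1
stmt 5: y := 6 * 2  -- replace 0 occurrence(s) of y with (6 * 2)
  => ( 3 * x ) == 1
stmt 4: x := z * z  -- replace 1 occurrence(s) of x with (z * z)
  => ( 3 * ( z * z ) ) == 1
stmt 3: y := y * 7  -- replace 0 occurrence(s) of y with (y * 7)
  => ( 3 * ( z * z ) ) == 1
stmt 2: x := x - z  -- replace 0 occurrence(s) of x with (x - z)
  => ( 3 * ( z * z ) ) == 1
stmt 1: z := x + 8  -- replace 2 occurrence(s) of z with (x + 8)
  => ( 3 * ( ( x + 8 ) * ( x + 8 ) ) ) == 1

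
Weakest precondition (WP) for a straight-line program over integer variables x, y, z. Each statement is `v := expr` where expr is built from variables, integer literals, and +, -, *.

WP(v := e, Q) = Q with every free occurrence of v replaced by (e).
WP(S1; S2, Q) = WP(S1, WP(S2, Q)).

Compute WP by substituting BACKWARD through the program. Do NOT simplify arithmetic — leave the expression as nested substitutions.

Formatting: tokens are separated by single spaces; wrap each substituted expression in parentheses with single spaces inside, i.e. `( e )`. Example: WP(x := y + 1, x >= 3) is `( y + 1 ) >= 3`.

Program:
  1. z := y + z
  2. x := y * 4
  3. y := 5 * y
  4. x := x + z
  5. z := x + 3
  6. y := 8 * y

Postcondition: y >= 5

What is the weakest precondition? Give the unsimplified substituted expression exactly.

post: y >= 5
stmt 6: y := 8 * y  -- replace 1 occurrence(s) of y with (8 * y)
  => ( 8 * y ) >= 5
stmt 5: z := x + 3  -- replace 0 occurrence(s) of z with (x + 3)
  => ( 8 * y ) >= 5
stmt 4: x := x + z  -- replace 0 occurrence(s) of x with (x + z)
  => ( 8 * y ) >= 5
stmt 3: y := 5 * y  -- replace 1 occurrence(s) of y with (5 * y)
  => ( 8 * ( 5 * y ) ) >= 5
stmt 2: x := y * 4  -- replace 0 occurrence(s) of x with (y * 4)
  => ( 8 * ( 5 * y ) ) >= 5
stmt 1: z := y + z  -- replace 0 occurrence(s) of z with (y + z)
  => ( 8 * ( 5 * y ) ) >= 5

Answer: ( 8 * ( 5 * y ) ) >= 5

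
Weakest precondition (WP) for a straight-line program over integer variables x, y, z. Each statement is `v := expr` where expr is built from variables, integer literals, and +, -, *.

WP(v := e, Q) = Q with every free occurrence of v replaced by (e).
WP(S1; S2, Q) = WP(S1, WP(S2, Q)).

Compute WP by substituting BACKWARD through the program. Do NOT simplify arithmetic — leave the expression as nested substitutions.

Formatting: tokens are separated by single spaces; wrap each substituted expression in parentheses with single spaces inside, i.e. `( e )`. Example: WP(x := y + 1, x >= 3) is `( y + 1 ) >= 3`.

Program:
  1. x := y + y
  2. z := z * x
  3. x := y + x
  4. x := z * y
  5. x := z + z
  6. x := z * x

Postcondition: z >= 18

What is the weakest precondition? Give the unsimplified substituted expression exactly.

post: z >= 18
stmt 6: x := z * x  -- replace 0 occurrence(s) of x with (z * x)
  => z >= 18
stmt 5: x := z + z  -- replace 0 occurrence(s) of x with (z + z)
  => z >= 18
stmt 4: x := z * y  -- replace 0 occurrence(s) of x with (z * y)
  => z >= 18
stmt 3: x := y + x  -- replace 0 occurrence(s) of x with (y + x)
  => z >= 18
stmt 2: z := z * x  -- replace 1 occurrence(s) of z with (z * x)
  => ( z * x ) >= 18
stmt 1: x := y + y  -- replace 1 occurrence(s) of x with (y + y)
  => ( z * ( y + y ) ) >= 18

Answer: ( z * ( y + y ) ) >= 18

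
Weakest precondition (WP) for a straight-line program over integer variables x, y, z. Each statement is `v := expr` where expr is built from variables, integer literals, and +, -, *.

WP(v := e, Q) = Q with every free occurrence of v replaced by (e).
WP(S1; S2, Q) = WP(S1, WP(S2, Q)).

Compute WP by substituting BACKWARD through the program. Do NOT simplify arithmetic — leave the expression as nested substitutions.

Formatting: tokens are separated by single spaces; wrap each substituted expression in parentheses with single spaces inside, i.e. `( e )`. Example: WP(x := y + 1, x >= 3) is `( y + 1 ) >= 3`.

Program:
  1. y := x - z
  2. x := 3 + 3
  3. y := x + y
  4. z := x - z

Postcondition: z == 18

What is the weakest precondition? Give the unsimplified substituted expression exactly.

post: z == 18
stmt 4: z := x - z  -- replace 1 occurrence(s) of z with (x - z)
  => ( x - z ) == 18
stmt 3: y := x + y  -- replace 0 occurrence(s) of y with (x + y)
  => ( x - z ) == 18
stmt 2: x := 3 + 3  -- replace 1 occurrence(s) of x with (3 + 3)
  => ( ( 3 + 3 ) - z ) == 18
stmt 1: y := x - z  -- replace 0 occurrence(s) of y with (x - z)
  => ( ( 3 + 3 ) - z ) == 18

Answer: ( ( 3 + 3 ) - z ) == 18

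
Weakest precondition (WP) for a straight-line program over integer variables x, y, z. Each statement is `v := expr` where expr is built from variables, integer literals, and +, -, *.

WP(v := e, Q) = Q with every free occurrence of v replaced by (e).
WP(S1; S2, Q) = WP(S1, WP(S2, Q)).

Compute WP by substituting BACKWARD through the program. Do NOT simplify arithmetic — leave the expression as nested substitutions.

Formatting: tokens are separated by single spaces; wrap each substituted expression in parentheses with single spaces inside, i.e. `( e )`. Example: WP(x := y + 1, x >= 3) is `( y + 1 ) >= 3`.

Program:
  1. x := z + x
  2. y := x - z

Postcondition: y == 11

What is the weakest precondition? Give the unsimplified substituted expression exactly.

post: y == 11
stmt 2: y := x - z  -- replace 1 occurrence(s) of y with (x - z)
  => ( x - z ) == 11
stmt 1: x := z + x  -- replace 1 occurrence(s) of x with (z + x)
  => ( ( z + x ) - z ) == 11

Answer: ( ( z + x ) - z ) == 11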